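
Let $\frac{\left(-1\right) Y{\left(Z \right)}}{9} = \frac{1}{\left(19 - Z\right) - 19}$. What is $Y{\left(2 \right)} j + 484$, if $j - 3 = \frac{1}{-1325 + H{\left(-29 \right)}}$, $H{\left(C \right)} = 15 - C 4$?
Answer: $\frac{396007}{796} \approx 497.5$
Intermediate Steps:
$H{\left(C \right)} = 15 - 4 C$
$Y{\left(Z \right)} = \frac{9}{Z}$ ($Y{\left(Z \right)} = - \frac{9}{\left(19 - Z\right) - 19} = - \frac{9}{\left(-1\right) Z} = - 9 \left(- \frac{1}{Z}\right) = \frac{9}{Z}$)
$j = \frac{3581}{1194}$ ($j = 3 + \frac{1}{-1325 + \left(15 - -116\right)} = 3 + \frac{1}{-1325 + \left(15 + 116\right)} = 3 + \frac{1}{-1325 + 131} = 3 + \frac{1}{-1194} = 3 - \frac{1}{1194} = \frac{3581}{1194} \approx 2.9992$)
$Y{\left(2 \right)} j + 484 = \frac{9}{2} \cdot \frac{3581}{1194} + 484 = \frac{10743}{796} + 484 = \frac{396007}{796}$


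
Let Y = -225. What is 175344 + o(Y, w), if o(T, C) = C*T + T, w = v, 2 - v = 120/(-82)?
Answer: 7147929/41 ≈ 1.7434e+5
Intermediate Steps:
v = 142/41 (v = 2 - 120/(-82) = 2 - 120*(-1)/82 = 2 - 1*(-60/41) = 2 + 60/41 = 142/41 ≈ 3.4634)
w = 142/41 ≈ 3.4634
o(T, C) = T + C*T
175344 + o(Y, w) = 175344 - 225*(1 + 142/41) = 175344 - 225*183/41 = 175344 - 41175/41 = 7147929/41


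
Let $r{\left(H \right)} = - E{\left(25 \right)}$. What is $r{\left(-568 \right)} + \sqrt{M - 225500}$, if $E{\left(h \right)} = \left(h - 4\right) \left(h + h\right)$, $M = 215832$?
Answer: $-1050 + 2 i \sqrt{2417} \approx -1050.0 + 98.326 i$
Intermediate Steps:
$E{\left(h \right)} = 2 h \left(-4 + h\right)$ ($E{\left(h \right)} = \left(-4 + h\right) 2 h = 2 h \left(-4 + h\right)$)
$r{\left(H \right)} = -1050$ ($r{\left(H \right)} = - 2 \cdot 25 \left(-4 + 25\right) = - 2 \cdot 25 \cdot 21 = \left(-1\right) 1050 = -1050$)
$r{\left(-568 \right)} + \sqrt{M - 225500} = -1050 + \sqrt{215832 - 225500} = -1050 + \sqrt{-9668} = -1050 + 2 i \sqrt{2417}$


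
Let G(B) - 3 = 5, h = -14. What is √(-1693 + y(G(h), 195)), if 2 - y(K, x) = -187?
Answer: 4*I*√94 ≈ 38.781*I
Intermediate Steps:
G(B) = 8 (G(B) = 3 + 5 = 8)
y(K, x) = 189 (y(K, x) = 2 - 1*(-187) = 2 + 187 = 189)
√(-1693 + y(G(h), 195)) = √(-1693 + 189) = √(-1504) = 4*I*√94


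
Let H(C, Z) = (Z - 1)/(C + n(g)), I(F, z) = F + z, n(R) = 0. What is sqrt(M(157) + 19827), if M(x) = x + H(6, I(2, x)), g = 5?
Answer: sqrt(180093)/3 ≈ 141.46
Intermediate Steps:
H(C, Z) = (-1 + Z)/C (H(C, Z) = (Z - 1)/(C + 0) = (-1 + Z)/C)
M(x) = 1/6 + 7*x/6 (M(x) = x + (-1 + (2 + x))/6 = x + (1 + x)/6 = x + (1/6 + x/6) = 1/6 + 7*x/6)
sqrt(M(157) + 19827) = sqrt((1/6 + (7/6)*157) + 19827) = sqrt((1/6 + 1099/6) + 19827) = sqrt(550/3 + 19827) = sqrt(60031/3) = sqrt(180093)/3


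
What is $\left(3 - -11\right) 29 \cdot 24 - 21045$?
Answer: $-11301$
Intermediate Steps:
$\left(3 - -11\right) 29 \cdot 24 - 21045 = \left(3 + 11\right) 29 \cdot 24 - 21045 = 14 \cdot 29 \cdot 24 - 21045 = 406 \cdot 24 - 21045 = 9744 - 21045 = -11301$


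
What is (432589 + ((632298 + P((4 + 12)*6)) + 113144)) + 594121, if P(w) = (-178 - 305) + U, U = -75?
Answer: 1771594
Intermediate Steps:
P(w) = -558 (P(w) = (-178 - 305) - 75 = -483 - 75 = -558)
(432589 + ((632298 + P((4 + 12)*6)) + 113144)) + 594121 = (432589 + ((632298 - 558) + 113144)) + 594121 = (432589 + (631740 + 113144)) + 594121 = (432589 + 744884) + 594121 = 1177473 + 594121 = 1771594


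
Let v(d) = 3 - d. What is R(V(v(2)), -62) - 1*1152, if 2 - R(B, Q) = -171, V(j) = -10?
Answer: -979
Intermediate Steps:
R(B, Q) = 173 (R(B, Q) = 2 - 1*(-171) = 2 + 171 = 173)
R(V(v(2)), -62) - 1*1152 = 173 - 1*1152 = 173 - 1152 = -979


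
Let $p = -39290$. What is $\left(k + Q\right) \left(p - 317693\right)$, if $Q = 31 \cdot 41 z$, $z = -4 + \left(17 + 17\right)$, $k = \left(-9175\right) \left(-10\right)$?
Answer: $-46364952040$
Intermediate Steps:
$k = 91750$
$z = 30$ ($z = -4 + 34 = 30$)
$Q = 38130$ ($Q = 31 \cdot 41 \cdot 30 = 1271 \cdot 30 = 38130$)
$\left(k + Q\right) \left(p - 317693\right) = \left(91750 + 38130\right) \left(-39290 - 317693\right) = 129880 \left(-356983\right) = -46364952040$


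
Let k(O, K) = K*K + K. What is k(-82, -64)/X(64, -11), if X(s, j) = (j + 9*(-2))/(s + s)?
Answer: -516096/29 ≈ -17796.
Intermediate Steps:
X(s, j) = (-18 + j)/(2*s) (X(s, j) = (j - 18)/((2*s)) = (-18 + j)*(1/(2*s)) = (-18 + j)/(2*s))
k(O, K) = K + K**2 (k(O, K) = K**2 + K = K + K**2)
k(-82, -64)/X(64, -11) = (-64*(1 - 64))/(((1/2)*(-18 - 11)/64)) = (-64*(-63))/(((1/2)*(1/64)*(-29))) = 4032/(-29/128) = 4032*(-128/29) = -516096/29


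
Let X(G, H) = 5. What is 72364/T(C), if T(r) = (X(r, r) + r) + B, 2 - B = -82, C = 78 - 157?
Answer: 36182/5 ≈ 7236.4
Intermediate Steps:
C = -79
B = 84 (B = 2 - 1*(-82) = 2 + 82 = 84)
T(r) = 89 + r (T(r) = (5 + r) + 84 = 89 + r)
72364/T(C) = 72364/(89 - 79) = 72364/10 = 72364*(⅒) = 36182/5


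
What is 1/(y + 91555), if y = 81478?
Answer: 1/173033 ≈ 5.7792e-6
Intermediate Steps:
1/(y + 91555) = 1/(81478 + 91555) = 1/173033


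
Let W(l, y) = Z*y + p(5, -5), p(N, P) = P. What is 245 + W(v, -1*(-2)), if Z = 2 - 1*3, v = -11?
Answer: 238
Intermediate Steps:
Z = -1 (Z = 2 - 3 = -1)
W(l, y) = -5 - y (W(l, y) = -y - 5 = -5 - y)
245 + W(v, -1*(-2)) = 245 + (-5 - (-1)*(-2)) = 245 + (-5 - 1*2) = 245 + (-5 - 2) = 245 - 7 = 238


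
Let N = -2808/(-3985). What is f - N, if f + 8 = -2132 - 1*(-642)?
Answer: -5972338/3985 ≈ -1498.7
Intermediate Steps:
f = -1498 (f = -8 + (-2132 - 1*(-642)) = -8 + (-2132 + 642) = -8 - 1490 = -1498)
N = 2808/3985 (N = -2808*(-1/3985) = 2808/3985 ≈ 0.70464)
f - N = -1498 - 1*2808/3985 = -1498 - 2808/3985 = -5972338/3985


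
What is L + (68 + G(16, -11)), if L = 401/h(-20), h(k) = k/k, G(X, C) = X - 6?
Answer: 479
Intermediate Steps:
G(X, C) = -6 + X
h(k) = 1
L = 401 (L = 401/1 = 401*1 = 401)
L + (68 + G(16, -11)) = 401 + (68 + (-6 + 16)) = 401 + (68 + 10) = 401 + 78 = 479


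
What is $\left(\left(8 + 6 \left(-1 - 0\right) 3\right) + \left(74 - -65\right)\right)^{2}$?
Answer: $16641$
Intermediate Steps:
$\left(\left(8 + 6 \left(-1 - 0\right) 3\right) + \left(74 - -65\right)\right)^{2} = \left(\left(8 + 6 \left(-1 + 0\right) 3\right) + \left(74 + 65\right)\right)^{2} = \left(\left(8 + 6 \left(-1\right) 3\right) + 139\right)^{2} = \left(\left(8 - 18\right) + 139\right)^{2} = \left(-10 + 139\right)^{2} = 129^{2} = 16641$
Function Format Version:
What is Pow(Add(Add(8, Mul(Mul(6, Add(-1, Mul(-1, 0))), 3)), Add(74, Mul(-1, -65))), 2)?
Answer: 16641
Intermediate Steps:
Pow(Add(Add(8, Mul(Mul(6, Add(-1, Mul(-1, 0))), 3)), Add(74, Mul(-1, -65))), 2) = Pow(Add(Add(8, Mul(Mul(6, Add(-1, 0)), 3)), Add(74, 65)), 2) = Pow(Add(Add(8, Mul(Mul(6, -1), 3)), 139), 2) = Pow(Add(Add(8, Mul(-6, 3)), 139), 2) = Pow(Add(Add(8, -18), 139), 2) = Pow(Add(-10, 139), 2) = Pow(129, 2) = 16641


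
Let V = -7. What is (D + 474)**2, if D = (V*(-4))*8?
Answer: 487204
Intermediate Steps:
D = 224 (D = -7*(-4)*8 = 28*8 = 224)
(D + 474)**2 = (224 + 474)**2 = 698**2 = 487204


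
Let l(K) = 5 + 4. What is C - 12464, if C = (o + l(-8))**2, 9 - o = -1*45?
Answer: -8495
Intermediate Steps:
l(K) = 9
o = 54 (o = 9 - (-1)*45 = 9 - 1*(-45) = 9 + 45 = 54)
C = 3969 (C = (54 + 9)**2 = 63**2 = 3969)
C - 12464 = 3969 - 12464 = -8495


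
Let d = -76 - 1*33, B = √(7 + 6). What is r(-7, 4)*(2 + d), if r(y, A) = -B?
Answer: 107*√13 ≈ 385.79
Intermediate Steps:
B = √13 ≈ 3.6056
r(y, A) = -√13
d = -109 (d = -76 - 33 = -109)
r(-7, 4)*(2 + d) = (-√13)*(2 - 109) = -√13*(-107) = 107*√13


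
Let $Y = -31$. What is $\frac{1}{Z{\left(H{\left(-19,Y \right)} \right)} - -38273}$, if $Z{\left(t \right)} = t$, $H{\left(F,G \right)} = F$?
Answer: $\frac{1}{38254} \approx 2.6141 \cdot 10^{-5}$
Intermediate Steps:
$\frac{1}{Z{\left(H{\left(-19,Y \right)} \right)} - -38273} = \frac{1}{-19 - -38273} = \frac{1}{-19 + \left(-285105 + 323378\right)} = \frac{1}{-19 + 38273} = \frac{1}{38254}$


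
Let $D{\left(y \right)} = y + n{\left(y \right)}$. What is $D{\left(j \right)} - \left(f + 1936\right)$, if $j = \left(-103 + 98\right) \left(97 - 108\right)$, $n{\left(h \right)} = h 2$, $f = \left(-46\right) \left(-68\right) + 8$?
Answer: $-4907$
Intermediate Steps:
$f = 3136$ ($f = 3128 + 8 = 3136$)
$n{\left(h \right)} = 2 h$
$j = 55$ ($j = \left(-5\right) \left(-11\right) = 55$)
$D{\left(y \right)} = 3 y$ ($D{\left(y \right)} = y + 2 y = 3 y$)
$D{\left(j \right)} - \left(f + 1936\right) = 3 \cdot 55 - \left(3136 + 1936\right) = 165 - 5072 = -4907$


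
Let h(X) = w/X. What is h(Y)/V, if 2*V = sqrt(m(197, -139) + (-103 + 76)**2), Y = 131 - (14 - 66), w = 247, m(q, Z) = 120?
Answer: 494*sqrt(849)/155367 ≈ 0.092645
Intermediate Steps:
Y = 183 (Y = 131 - 1*(-52) = 131 + 52 = 183)
V = sqrt(849)/2 (V = sqrt(120 + (-103 + 76)**2)/2 = sqrt(120 + (-27)**2)/2 = sqrt(120 + 729)/2 = sqrt(849)/2 ≈ 14.569)
h(X) = 247/X
h(Y)/V = (247/183)/((sqrt(849)/2)) = (247*(1/183))*(2*sqrt(849)/849) = 247*(2*sqrt(849)/849)/183 = 494*sqrt(849)/155367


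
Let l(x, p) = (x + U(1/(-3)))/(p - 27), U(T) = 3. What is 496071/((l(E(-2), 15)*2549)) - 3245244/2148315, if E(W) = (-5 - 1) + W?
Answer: 169963208128/365070329 ≈ 465.56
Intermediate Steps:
E(W) = -6 + W
l(x, p) = (3 + x)/(-27 + p) (l(x, p) = (x + 3)/(p - 27) = (3 + x)/(-27 + p))
496071/((l(E(-2), 15)*2549)) - 3245244/2148315 = 496071/((((3 + (-6 - 2))/(-27 + 15))*2549)) - 3245244/2148315 = 496071/((((3 - 8)/(-12))*2549)) - 3245244*1/2148315 = 496071/((-1/12*(-5)*2549)) - 1081748/716105 = 496071/(((5/12)*2549)) - 1081748/716105 = 496071/(12745/12) - 1081748/716105 = 496071*(12/12745) - 1081748/716105 = 5952852/12745 - 1081748/716105 = 169963208128/365070329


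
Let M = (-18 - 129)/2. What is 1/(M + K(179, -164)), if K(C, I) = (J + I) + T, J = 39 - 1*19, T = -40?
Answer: -2/515 ≈ -0.0038835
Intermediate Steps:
J = 20 (J = 39 - 19 = 20)
K(C, I) = -20 + I (K(C, I) = (20 + I) - 40 = -20 + I)
M = -147/2 (M = -147*1/2 = -147/2 ≈ -73.500)
1/(M + K(179, -164)) = 1/(-147/2 + (-20 - 164)) = 1/(-147/2 - 184) = 1/(-515/2) = -2/515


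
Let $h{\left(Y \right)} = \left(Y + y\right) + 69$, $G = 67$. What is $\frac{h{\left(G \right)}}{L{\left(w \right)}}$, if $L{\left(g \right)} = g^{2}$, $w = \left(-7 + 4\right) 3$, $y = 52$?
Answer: $\frac{188}{81} \approx 2.321$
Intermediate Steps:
$w = -9$ ($w = \left(-3\right) 3 = -9$)
$h{\left(Y \right)} = 121 + Y$ ($h{\left(Y \right)} = \left(Y + 52\right) + 69 = \left(52 + Y\right) + 69 = 121 + Y$)
$\frac{h{\left(G \right)}}{L{\left(w \right)}} = \frac{121 + 67}{\left(-9\right)^{2}} = \frac{188}{81}$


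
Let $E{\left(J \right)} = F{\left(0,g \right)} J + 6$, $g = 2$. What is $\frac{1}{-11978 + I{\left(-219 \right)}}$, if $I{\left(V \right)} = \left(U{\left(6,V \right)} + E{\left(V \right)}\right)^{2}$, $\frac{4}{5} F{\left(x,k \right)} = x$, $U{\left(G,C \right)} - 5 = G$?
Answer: $- \frac{1}{11689} \approx -8.555 \cdot 10^{-5}$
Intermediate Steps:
$U{\left(G,C \right)} = 5 + G$
$F{\left(x,k \right)} = \frac{5 x}{4}$
$E{\left(J \right)} = 6$ ($E{\left(J \right)} = \frac{5}{4} \cdot 0 J + 6 = 0 J + 6 = 0 + 6 = 6$)
$I{\left(V \right)} = 289$ ($I{\left(V \right)} = \left(\left(5 + 6\right) + 6\right)^{2} = \left(11 + 6\right)^{2} = 17^{2} = 289$)
$\frac{1}{-11978 + I{\left(-219 \right)}} = \frac{1}{-11978 + 289} = \frac{1}{-11689} = - \frac{1}{11689}$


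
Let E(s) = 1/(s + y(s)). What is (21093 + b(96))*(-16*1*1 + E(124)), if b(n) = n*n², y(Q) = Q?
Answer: -3593423643/248 ≈ -1.4490e+7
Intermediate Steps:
b(n) = n³
E(s) = 1/(2*s) (E(s) = 1/(s + s) = 1/(2*s))
(21093 + b(96))*(-16*1*1 + E(124)) = (21093 + 96³)*(-16*1*1 + (½)/124) = (21093 + 884736)*(-16*1 + (½)*(1/124)) = 905829*(-16 + 1/248) = 905829*(-3967/248) = -3593423643/248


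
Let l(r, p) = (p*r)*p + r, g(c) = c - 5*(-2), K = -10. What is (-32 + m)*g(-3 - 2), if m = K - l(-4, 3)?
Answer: -10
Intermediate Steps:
g(c) = 10 + c (g(c) = c + 10 = 10 + c)
l(r, p) = r + r*p² (l(r, p) = r*p² + r = r + r*p²)
m = 30 (m = -10 - (-4)*(1 + 3²) = -10 - (-4)*(1 + 9) = -10 - (-4)*10 = -10 - 1*(-40) = -10 + 40 = 30)
(-32 + m)*g(-3 - 2) = (-32 + 30)*(10 + (-3 - 2)) = -2*(10 - 5) = -2*5 = -10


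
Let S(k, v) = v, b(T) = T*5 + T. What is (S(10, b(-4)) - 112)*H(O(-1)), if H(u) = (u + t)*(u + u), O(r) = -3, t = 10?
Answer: 5712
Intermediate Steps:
b(T) = 6*T (b(T) = 5*T + T = 6*T)
H(u) = 2*u*(10 + u) (H(u) = (u + 10)*(u + u) = (10 + u)*(2*u) = 2*u*(10 + u))
(S(10, b(-4)) - 112)*H(O(-1)) = (6*(-4) - 112)*(2*(-3)*(10 - 3)) = (-24 - 112)*(2*(-3)*7) = -136*(-42) = 5712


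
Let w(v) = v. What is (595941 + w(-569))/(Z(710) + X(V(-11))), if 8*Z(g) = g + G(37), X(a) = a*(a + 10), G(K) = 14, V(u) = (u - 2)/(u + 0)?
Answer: 144080024/25099 ≈ 5740.5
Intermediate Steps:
V(u) = (-2 + u)/u
X(a) = a*(10 + a)
Z(g) = 7/4 + g/8 (Z(g) = (g + 14)/8 = (14 + g)/8 = 7/4 + g/8)
(595941 + w(-569))/(Z(710) + X(V(-11))) = (595941 - 569)/((7/4 + (⅛)*710) + ((-2 - 11)/(-11))*(10 + (-2 - 11)/(-11))) = 595372/((7/4 + 355/4) + (-1/11*(-13))*(10 - 1/11*(-13))) = 595372/(181/2 + 13*(10 + 13/11)/11) = 595372/(181/2 + (13/11)*(123/11)) = 595372/(181/2 + 1599/121) = 595372/(25099/242) = 595372*(242/25099) = 144080024/25099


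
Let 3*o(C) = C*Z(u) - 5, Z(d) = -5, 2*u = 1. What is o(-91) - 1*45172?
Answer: -45022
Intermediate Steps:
u = ½ (u = (½)*1 = ½ ≈ 0.50000)
o(C) = -5/3 - 5*C/3 (o(C) = (C*(-5) - 5)/3 = (-5*C - 5)/3 = (-5 - 5*C)/3 = -5/3 - 5*C/3)
o(-91) - 1*45172 = (-5/3 - 5/3*(-91)) - 1*45172 = (-5/3 + 455/3) - 45172 = 150 - 45172 = -45022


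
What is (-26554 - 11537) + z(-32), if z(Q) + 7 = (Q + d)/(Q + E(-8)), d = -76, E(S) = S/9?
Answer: -2819009/74 ≈ -38095.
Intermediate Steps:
E(S) = S/9 (E(S) = S*(1/9) = S/9)
z(Q) = -7 + (-76 + Q)/(-8/9 + Q) (z(Q) = -7 + (Q - 76)/(Q + (1/9)*(-8)) = -7 + (-76 + Q)/(Q - 8/9) = -7 + (-76 + Q)/(-8/9 + Q))
(-26554 - 11537) + z(-32) = (-26554 - 11537) + 2*(-314 - 27*(-32))/(-8 + 9*(-32)) = -38091 + 2*(-314 + 864)/(-8 - 288) = -38091 + 2*550/(-296) = -38091 + 2*(-1/296)*550 = -38091 - 275/74 = -2819009/74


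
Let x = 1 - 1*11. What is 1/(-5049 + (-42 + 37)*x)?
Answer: -1/4999 ≈ -0.00020004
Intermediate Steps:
x = -10 (x = 1 - 11 = -10)
1/(-5049 + (-42 + 37)*x) = 1/(-5049 + (-42 + 37)*(-10)) = 1/(-5049 - 5*(-10)) = 1/(-5049 + 50) = 1/(-4999) = -1/4999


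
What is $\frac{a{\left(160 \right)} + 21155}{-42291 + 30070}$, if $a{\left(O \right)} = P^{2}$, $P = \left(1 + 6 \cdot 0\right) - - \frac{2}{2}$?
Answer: $- \frac{21159}{12221} \approx -1.7314$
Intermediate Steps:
$P = 2$ ($P = \left(1 + 0\right) - \left(-2\right) \frac{1}{2} = 1 - -1 = 1 + 1 = 2$)
$a{\left(O \right)} = 4$ ($a{\left(O \right)} = 2^{2} = 4$)
$\frac{a{\left(160 \right)} + 21155}{-42291 + 30070} = \frac{4 + 21155}{-42291 + 30070} = \frac{21159}{-12221} = 21159 \left(- \frac{1}{12221}\right) = - \frac{21159}{12221}$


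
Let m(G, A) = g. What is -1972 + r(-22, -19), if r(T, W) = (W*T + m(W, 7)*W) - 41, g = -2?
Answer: -1557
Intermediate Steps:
m(G, A) = -2
r(T, W) = -41 - 2*W + T*W (r(T, W) = (W*T - 2*W) - 41 = (T*W - 2*W) - 41 = (-2*W + T*W) - 41 = -41 - 2*W + T*W)
-1972 + r(-22, -19) = -1972 + (-41 - 2*(-19) - 22*(-19)) = -1972 + (-41 + 38 + 418) = -1972 + 415 = -1557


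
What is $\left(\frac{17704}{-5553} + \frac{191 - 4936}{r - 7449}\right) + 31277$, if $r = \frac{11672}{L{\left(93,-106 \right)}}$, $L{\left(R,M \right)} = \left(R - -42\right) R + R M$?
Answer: $\frac{3486935153855582}{111494694393} \approx 31274.0$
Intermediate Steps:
$L{\left(R,M \right)} = M R + R \left(42 + R\right)$ ($L{\left(R,M \right)} = \left(R + 42\right) R + M R = \left(42 + R\right) R + M R = R \left(42 + R\right) + M R = M R + R \left(42 + R\right)$)
$r = \frac{11672}{2697}$ ($r = \frac{11672}{93 \left(42 - 106 + 93\right)} = \frac{11672}{93 \cdot 29} = \frac{11672}{2697} \approx 4.3278$)
$\left(\frac{17704}{-5553} + \frac{191 - 4936}{r - 7449}\right) + 31277 = \left(\frac{17704}{-5553} + \frac{191 - 4936}{\frac{11672}{2697} - 7449}\right) + 31277 = \left(17704 \left(- \frac{1}{5553}\right) - \frac{4745}{- \frac{20078281}{2697}}\right) + 31277 = \left(- \frac{17704}{5553} - - \frac{12797265}{20078281}\right) + 31277 = \left(- \frac{17704}{5553} + \frac{12797265}{20078281}\right) + 31277 = - \frac{284402674279}{111494694393} + 31277 = \frac{3486935153855582}{111494694393}$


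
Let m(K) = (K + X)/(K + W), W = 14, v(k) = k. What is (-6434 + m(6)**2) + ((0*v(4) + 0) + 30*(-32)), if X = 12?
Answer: -739319/100 ≈ -7393.2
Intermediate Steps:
m(K) = (12 + K)/(14 + K) (m(K) = (K + 12)/(K + 14) = (12 + K)/(14 + K))
(-6434 + m(6)**2) + ((0*v(4) + 0) + 30*(-32)) = (-6434 + ((12 + 6)/(14 + 6))**2) + ((0*4 + 0) + 30*(-32)) = (-6434 + (18/20)**2) + ((0 + 0) - 960) = (-6434 + ((1/20)*18)**2) + (0 - 960) = (-6434 + (9/10)**2) - 960 = (-6434 + 81/100) - 960 = -643319/100 - 960 = -739319/100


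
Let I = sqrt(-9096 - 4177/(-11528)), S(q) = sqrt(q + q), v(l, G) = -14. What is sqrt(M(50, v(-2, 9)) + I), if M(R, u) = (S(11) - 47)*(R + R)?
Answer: sqrt(-39037842800 + 830592400*sqrt(22) + 1441*I*sqrt(302190700702))/2882 ≈ 0.73306 + 65.05*I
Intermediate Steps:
S(q) = sqrt(2)*sqrt(q) (S(q) = sqrt(2*q) = sqrt(2)*sqrt(q))
M(R, u) = 2*R*(-47 + sqrt(22)) (M(R, u) = (sqrt(2)*sqrt(11) - 47)*(R + R) = (sqrt(22) - 47)*(2*R) = (-47 + sqrt(22))*(2*R) = 2*R*(-47 + sqrt(22)))
I = I*sqrt(302190700702)/5764 (I = sqrt(-9096 - 4177*(-1/11528)) = sqrt(-9096 + 4177/11528) = sqrt(-104854511/11528) = I*sqrt(302190700702)/5764 ≈ 95.371*I)
sqrt(M(50, v(-2, 9)) + I) = sqrt(2*50*(-47 + sqrt(22)) + I*sqrt(302190700702)/5764) = sqrt((-4700 + 100*sqrt(22)) + I*sqrt(302190700702)/5764) = sqrt(-4700 + 100*sqrt(22) + I*sqrt(302190700702)/5764)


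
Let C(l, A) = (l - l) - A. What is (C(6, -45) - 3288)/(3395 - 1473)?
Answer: -3243/1922 ≈ -1.6873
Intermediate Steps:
C(l, A) = -A (C(l, A) = 0 - A = -A)
(C(6, -45) - 3288)/(3395 - 1473) = (-1*(-45) - 3288)/(3395 - 1473) = (45 - 3288)/1922 = -3243*1/1922 = -3243/1922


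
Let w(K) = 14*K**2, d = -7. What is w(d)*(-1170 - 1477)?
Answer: -1815842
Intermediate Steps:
w(d)*(-1170 - 1477) = (14*(-7)**2)*(-1170 - 1477) = (14*49)*(-2647) = 686*(-2647) = -1815842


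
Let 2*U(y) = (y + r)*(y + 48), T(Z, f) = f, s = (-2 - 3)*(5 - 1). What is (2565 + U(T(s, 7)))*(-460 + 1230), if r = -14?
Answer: 1826825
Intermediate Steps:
s = -20 (s = -5*4 = -20)
U(y) = (-14 + y)*(48 + y)/2 (U(y) = ((y - 14)*(y + 48))/2 = ((-14 + y)*(48 + y))/2 = (-14 + y)*(48 + y)/2)
(2565 + U(T(s, 7)))*(-460 + 1230) = (2565 + (-336 + (½)*7² + 17*7))*(-460 + 1230) = (2565 + (-336 + (½)*49 + 119))*770 = (2565 + (-336 + 49/2 + 119))*770 = (2565 - 385/2)*770 = (4745/2)*770 = 1826825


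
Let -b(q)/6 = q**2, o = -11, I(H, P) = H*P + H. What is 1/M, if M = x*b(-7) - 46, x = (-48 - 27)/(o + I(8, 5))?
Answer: 37/20348 ≈ 0.0018184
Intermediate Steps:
I(H, P) = H + H*P
x = -75/37 (x = (-48 - 27)/(-11 + 8*(1 + 5)) = -75/(-11 + 8*6) = -75/(-11 + 48) = -75/37 ≈ -2.0270)
b(q) = -6*q**2
M = 20348/37 (M = -(-450)*(-7)**2/37 - 46 = -(-450)*49/37 - 46 = -75/37*(-294) - 46 = 22050/37 - 46 = 20348/37 ≈ 549.95)
1/M = 1/(20348/37) = 37/20348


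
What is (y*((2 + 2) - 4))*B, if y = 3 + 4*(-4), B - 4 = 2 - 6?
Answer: 0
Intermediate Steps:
B = 0 (B = 4 + (2 - 6) = 4 - 4 = 0)
y = -13 (y = 3 - 16 = -13)
(y*((2 + 2) - 4))*B = -13*((2 + 2) - 4)*0 = -13*(4 - 4)*0 = -13*0*0 = 0*0 = 0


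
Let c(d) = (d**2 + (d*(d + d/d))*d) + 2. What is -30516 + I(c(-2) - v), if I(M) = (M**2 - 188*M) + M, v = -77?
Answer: -39048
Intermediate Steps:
c(d) = 2 + d**2 + d**2*(1 + d) (c(d) = (d**2 + (d*(d + 1))*d) + 2 = (d**2 + (d*(1 + d))*d) + 2 = (d**2 + d**2*(1 + d)) + 2 = 2 + d**2 + d**2*(1 + d))
I(M) = M**2 - 187*M
-30516 + I(c(-2) - v) = -30516 + ((2 + (-2)**3 + 2*(-2)**2) - 1*(-77))*(-187 + ((2 + (-2)**3 + 2*(-2)**2) - 1*(-77))) = -30516 + ((2 - 8 + 2*4) + 77)*(-187 + ((2 - 8 + 2*4) + 77)) = -30516 + ((2 - 8 + 8) + 77)*(-187 + ((2 - 8 + 8) + 77)) = -30516 + (2 + 77)*(-187 + (2 + 77)) = -30516 + 79*(-187 + 79) = -30516 + 79*(-108) = -30516 - 8532 = -39048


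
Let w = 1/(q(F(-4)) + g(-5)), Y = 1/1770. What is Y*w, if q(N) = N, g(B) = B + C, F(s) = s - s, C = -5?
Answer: -1/17700 ≈ -5.6497e-5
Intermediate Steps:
F(s) = 0
g(B) = -5 + B (g(B) = B - 5 = -5 + B)
Y = 1/1770 ≈ 0.00056497
w = -⅒ (w = 1/(0 + (-5 - 5)) = 1/(0 - 10) = 1/(-10) = -⅒ ≈ -0.10000)
Y*w = (1/1770)*(-⅒) = -1/17700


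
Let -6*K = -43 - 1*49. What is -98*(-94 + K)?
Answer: 23128/3 ≈ 7709.3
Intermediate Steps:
K = 46/3 (K = -(-43 - 1*49)/6 = -(-43 - 49)/6 = -1/6*(-92) = 46/3 ≈ 15.333)
-98*(-94 + K) = -98*(-94 + 46/3) = -98*(-236/3) = 23128/3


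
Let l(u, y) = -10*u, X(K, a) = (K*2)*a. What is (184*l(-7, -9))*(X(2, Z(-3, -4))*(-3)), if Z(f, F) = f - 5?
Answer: 1236480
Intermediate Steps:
Z(f, F) = -5 + f
X(K, a) = 2*K*a (X(K, a) = (2*K)*a = 2*K*a)
(184*l(-7, -9))*(X(2, Z(-3, -4))*(-3)) = (184*(-10*(-7)))*((2*2*(-5 - 3))*(-3)) = (184*70)*((2*2*(-8))*(-3)) = 12880*(-32*(-3)) = 12880*96 = 1236480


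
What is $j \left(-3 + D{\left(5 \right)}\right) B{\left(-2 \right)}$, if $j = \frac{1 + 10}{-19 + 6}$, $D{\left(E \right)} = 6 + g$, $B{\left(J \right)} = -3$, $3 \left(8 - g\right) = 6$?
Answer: $\frac{297}{13} \approx 22.846$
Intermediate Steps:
$g = 6$ ($g = 8 - 2 = 6$)
$D{\left(E \right)} = 12$ ($D{\left(E \right)} = 6 + 6 = 12$)
$j = - \frac{11}{13}$ ($j = \frac{11}{-13} = 11 \left(- \frac{1}{13}\right) = - \frac{11}{13} \approx -0.84615$)
$j \left(-3 + D{\left(5 \right)}\right) B{\left(-2 \right)} = - \frac{11 \left(-3 + 12\right) \left(-3\right)}{13} = - \frac{11 \cdot 9 \left(-3\right)}{13} = \left(- \frac{11}{13}\right) \left(-27\right) = \frac{297}{13}$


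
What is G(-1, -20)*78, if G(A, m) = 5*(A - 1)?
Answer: -780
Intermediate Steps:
G(A, m) = -5 + 5*A (G(A, m) = 5*(-1 + A) = -5 + 5*A)
G(-1, -20)*78 = (-5 + 5*(-1))*78 = (-5 - 5)*78 = -10*78 = -780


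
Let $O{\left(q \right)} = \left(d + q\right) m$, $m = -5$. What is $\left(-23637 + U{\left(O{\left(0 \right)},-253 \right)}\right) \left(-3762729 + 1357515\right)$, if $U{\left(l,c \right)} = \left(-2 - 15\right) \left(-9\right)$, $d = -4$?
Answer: $56484045576$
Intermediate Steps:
$O{\left(q \right)} = 20 - 5 q$ ($O{\left(q \right)} = \left(-4 + q\right) \left(-5\right) = 20 - 5 q$)
$U{\left(l,c \right)} = 153$ ($U{\left(l,c \right)} = \left(-17\right) \left(-9\right) = 153$)
$\left(-23637 + U{\left(O{\left(0 \right)},-253 \right)}\right) \left(-3762729 + 1357515\right) = \left(-23637 + 153\right) \left(-3762729 + 1357515\right) = \left(-23484\right) \left(-2405214\right) = 56484045576$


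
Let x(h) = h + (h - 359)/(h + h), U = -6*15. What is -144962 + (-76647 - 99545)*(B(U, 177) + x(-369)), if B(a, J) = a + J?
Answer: 18216562270/369 ≈ 4.9367e+7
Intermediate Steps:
U = -90
B(a, J) = J + a
x(h) = h + (-359 + h)/(2*h) (x(h) = h + (-359 + h)/((2*h)) = h + (-359 + h)*(1/(2*h)) = h + (-359 + h)/(2*h))
-144962 + (-76647 - 99545)*(B(U, 177) + x(-369)) = -144962 + (-76647 - 99545)*((177 - 90) + (½ - 369 - 359/2/(-369))) = -144962 - 176192*(87 + (½ - 369 - 359/2*(-1/369))) = -144962 - 176192*(87 + (½ - 369 + 359/738)) = -144962 - 176192*(87 - 135797/369) = -144962 - 176192*(-103694/369) = -144962 + 18270053248/369 = 18216562270/369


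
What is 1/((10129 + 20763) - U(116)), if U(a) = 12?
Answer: 1/30880 ≈ 3.2383e-5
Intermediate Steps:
1/((10129 + 20763) - U(116)) = 1/((10129 + 20763) - 1*12) = 1/(30892 - 12) = 1/30880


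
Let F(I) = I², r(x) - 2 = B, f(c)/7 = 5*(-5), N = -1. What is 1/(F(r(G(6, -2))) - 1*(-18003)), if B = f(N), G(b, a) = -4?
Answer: 1/47932 ≈ 2.0863e-5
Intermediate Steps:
f(c) = -175 (f(c) = 7*(5*(-5)) = 7*(-25) = -175)
B = -175
r(x) = -173 (r(x) = 2 - 175 = -173)
1/(F(r(G(6, -2))) - 1*(-18003)) = 1/((-173)² - 1*(-18003)) = 1/(29929 + 18003) = 1/47932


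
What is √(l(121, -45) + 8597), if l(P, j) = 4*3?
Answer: √8609 ≈ 92.785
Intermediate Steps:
l(P, j) = 12
√(l(121, -45) + 8597) = √(12 + 8597) = √8609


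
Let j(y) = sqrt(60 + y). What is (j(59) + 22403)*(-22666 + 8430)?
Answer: -318929108 - 14236*sqrt(119) ≈ -3.1908e+8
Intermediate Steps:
(j(59) + 22403)*(-22666 + 8430) = (sqrt(60 + 59) + 22403)*(-22666 + 8430) = (sqrt(119) + 22403)*(-14236) = (22403 + sqrt(119))*(-14236) = -318929108 - 14236*sqrt(119)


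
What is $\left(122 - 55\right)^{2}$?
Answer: $4489$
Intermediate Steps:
$\left(122 - 55\right)^{2} = 67^{2} = 4489$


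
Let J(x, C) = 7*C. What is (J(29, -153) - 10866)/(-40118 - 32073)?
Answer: 11937/72191 ≈ 0.16535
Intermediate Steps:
(J(29, -153) - 10866)/(-40118 - 32073) = (7*(-153) - 10866)/(-40118 - 32073) = (-1071 - 10866)/(-72191) = -11937*(-1/72191) = 11937/72191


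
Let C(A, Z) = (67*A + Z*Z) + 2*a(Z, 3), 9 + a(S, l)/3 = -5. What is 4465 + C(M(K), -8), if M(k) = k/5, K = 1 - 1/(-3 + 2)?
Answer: 22359/5 ≈ 4471.8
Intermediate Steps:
K = 2 (K = 1 - 1/(-1) = 1 - 1*(-1) = 1 + 1 = 2)
a(S, l) = -42 (a(S, l) = -27 + 3*(-5) = -27 - 15 = -42)
M(k) = k/5 (M(k) = k*(⅕) = k/5)
C(A, Z) = -84 + Z² + 67*A (C(A, Z) = (67*A + Z*Z) + 2*(-42) = (67*A + Z²) - 84 = (Z² + 67*A) - 84 = -84 + Z² + 67*A)
4465 + C(M(K), -8) = 4465 + (-84 + (-8)² + 67*((⅕)*2)) = 4465 + (-84 + 64 + 67*(⅖)) = 4465 + (-84 + 64 + 134/5) = 4465 + 34/5 = 22359/5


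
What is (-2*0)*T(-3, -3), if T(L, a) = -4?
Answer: 0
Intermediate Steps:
(-2*0)*T(-3, -3) = -2*0*(-4) = 0*(-4) = 0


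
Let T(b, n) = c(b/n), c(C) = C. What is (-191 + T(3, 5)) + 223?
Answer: 163/5 ≈ 32.600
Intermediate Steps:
T(b, n) = b/n
(-191 + T(3, 5)) + 223 = (-191 + 3/5) + 223 = -952/5 + 223 = 163/5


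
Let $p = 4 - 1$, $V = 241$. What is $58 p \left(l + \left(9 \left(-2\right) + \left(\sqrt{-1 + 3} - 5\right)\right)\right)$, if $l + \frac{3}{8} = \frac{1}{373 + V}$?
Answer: $- \frac{4994235}{1228} + 174 \sqrt{2} \approx -3820.9$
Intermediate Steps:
$p = 3$
$l = - \frac{917}{2456}$ ($l = - \frac{3}{8} + \frac{1}{373 + 241} = - \frac{3}{8} + \frac{1}{614} = - \frac{917}{2456} \approx -0.37337$)
$58 p \left(l + \left(9 \left(-2\right) + \left(\sqrt{-1 + 3} - 5\right)\right)\right) = 58 \cdot 3 \left(- \frac{917}{2456} + \left(9 \left(-2\right) + \left(\sqrt{-1 + 3} - 5\right)\right)\right) = 174 \left(- \frac{917}{2456} - \left(23 - \sqrt{2}\right)\right) = 174 \left(- \frac{57405}{2456} + \sqrt{2}\right) = - \frac{4994235}{1228} + 174 \sqrt{2}$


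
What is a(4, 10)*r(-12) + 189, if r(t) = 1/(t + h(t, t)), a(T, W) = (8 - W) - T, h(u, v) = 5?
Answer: 1329/7 ≈ 189.86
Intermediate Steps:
a(T, W) = 8 - T - W
r(t) = 1/(5 + t) (r(t) = 1/(t + 5) = 1/(5 + t))
a(4, 10)*r(-12) + 189 = (8 - 1*4 - 1*10)/(5 - 12) + 189 = (8 - 4 - 10)/(-7) + 189 = -6*(-⅐) + 189 = 6/7 + 189 = 1329/7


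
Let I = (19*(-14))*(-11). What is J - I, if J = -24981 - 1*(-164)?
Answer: -27743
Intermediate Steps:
J = -24817 (J = -24981 + 164 = -24817)
I = 2926 (I = -266*(-11) = 2926)
J - I = -24817 - 1*2926 = -24817 - 2926 = -27743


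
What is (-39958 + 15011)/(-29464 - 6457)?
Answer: 24947/35921 ≈ 0.69450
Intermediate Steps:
(-39958 + 15011)/(-29464 - 6457) = -24947/(-35921) = -24947*(-1/35921) = 24947/35921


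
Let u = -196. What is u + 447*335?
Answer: 149549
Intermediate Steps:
u + 447*335 = -196 + 447*335 = -196 + 149745 = 149549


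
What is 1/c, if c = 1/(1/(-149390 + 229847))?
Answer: 1/80457 ≈ 1.2429e-5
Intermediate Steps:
c = 80457 (c = 1/(1/80457) = 80457)
1/c = 1/80457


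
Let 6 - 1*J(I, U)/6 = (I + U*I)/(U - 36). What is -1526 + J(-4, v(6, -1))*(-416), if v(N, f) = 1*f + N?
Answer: -451658/31 ≈ -14570.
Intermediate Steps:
v(N, f) = N + f (v(N, f) = f + N = N + f)
J(I, U) = 36 - 6*(I + I*U)/(-36 + U) (J(I, U) = 36 - 6*(I + U*I)/(U - 36) = 36 - 6*(I + I*U)/(-36 + U))
-1526 + J(-4, v(6, -1))*(-416) = -1526 + (6*(-216 - 1*(-4) + 6*(6 - 1) - 1*(-4)*(6 - 1))/(-36 + (6 - 1)))*(-416) = -1526 + (6*(-216 + 4 + 6*5 - 1*(-4)*5)/(-36 + 5))*(-416) = -1526 + (6*(-216 + 4 + 30 + 20)/(-31))*(-416) = -1526 + (6*(-1/31)*(-162))*(-416) = -1526 + (972/31)*(-416) = -1526 - 404352/31 = -451658/31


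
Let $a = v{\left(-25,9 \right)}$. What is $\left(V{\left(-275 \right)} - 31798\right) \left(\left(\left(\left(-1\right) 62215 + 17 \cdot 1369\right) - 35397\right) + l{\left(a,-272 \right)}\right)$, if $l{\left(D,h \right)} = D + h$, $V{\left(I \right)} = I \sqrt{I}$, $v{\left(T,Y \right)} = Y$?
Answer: $2372194396 + 102577750 i \sqrt{11} \approx 2.3722 \cdot 10^{9} + 3.4021 \cdot 10^{8} i$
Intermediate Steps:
$V{\left(I \right)} = I^{\frac{3}{2}}$
$a = 9$
$\left(V{\left(-275 \right)} - 31798\right) \left(\left(\left(\left(-1\right) 62215 + 17 \cdot 1369\right) - 35397\right) + l{\left(a,-272 \right)}\right) = \left(\left(-275\right)^{\frac{3}{2}} - 31798\right) \left(\left(\left(\left(-1\right) 62215 + 17 \cdot 1369\right) - 35397\right) + \left(9 - 272\right)\right) = \left(- 1375 i \sqrt{11} - 31798\right) \left(\left(\left(-62215 + 23273\right) - 35397\right) - 263\right) = \left(-31798 - 1375 i \sqrt{11}\right) \left(\left(-38942 - 35397\right) - 263\right) = \left(-31798 - 1375 i \sqrt{11}\right) \left(-74339 - 263\right) = \left(-31798 - 1375 i \sqrt{11}\right) \left(-74602\right) = 2372194396 + 102577750 i \sqrt{11}$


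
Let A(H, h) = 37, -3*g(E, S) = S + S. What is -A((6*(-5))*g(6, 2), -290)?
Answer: -37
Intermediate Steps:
g(E, S) = -2*S/3 (g(E, S) = -(S + S)/3 = -2*S/3)
-A((6*(-5))*g(6, 2), -290) = -1*37 = -37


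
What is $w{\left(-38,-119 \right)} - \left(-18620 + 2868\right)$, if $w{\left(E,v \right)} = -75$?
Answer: $15677$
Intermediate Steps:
$w{\left(-38,-119 \right)} - \left(-18620 + 2868\right) = -75 - \left(-18620 + 2868\right) = -75 - -15752 = -75 + 15752 = 15677$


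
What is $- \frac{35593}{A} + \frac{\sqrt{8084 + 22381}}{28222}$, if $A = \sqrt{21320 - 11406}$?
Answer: $- \frac{35593 \sqrt{9914}}{9914} + \frac{3 \sqrt{3385}}{28222} \approx -357.46$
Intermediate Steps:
$A = \sqrt{9914} \approx 99.569$
$- \frac{35593}{A} + \frac{\sqrt{8084 + 22381}}{28222} = - \frac{35593}{\sqrt{9914}} + \frac{\sqrt{8084 + 22381}}{28222} = - 35593 \frac{\sqrt{9914}}{9914} + \sqrt{30465} \cdot \frac{1}{28222} = - \frac{35593 \sqrt{9914}}{9914} + 3 \sqrt{3385} \cdot \frac{1}{28222} = - \frac{35593 \sqrt{9914}}{9914} + \frac{3 \sqrt{3385}}{28222}$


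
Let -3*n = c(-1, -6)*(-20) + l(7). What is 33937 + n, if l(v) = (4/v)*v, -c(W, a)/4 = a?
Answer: 102287/3 ≈ 34096.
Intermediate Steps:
c(W, a) = -4*a
l(v) = 4
n = 476/3 (n = -(-4*(-6)*(-20) + 4)/3 = -(24*(-20) + 4)/3 = -(-480 + 4)/3 = -⅓*(-476) = 476/3 ≈ 158.67)
33937 + n = 33937 + 476/3 = 102287/3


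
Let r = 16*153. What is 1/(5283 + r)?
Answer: 1/7731 ≈ 0.00012935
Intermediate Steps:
r = 2448
1/(5283 + r) = 1/(5283 + 2448) = 1/7731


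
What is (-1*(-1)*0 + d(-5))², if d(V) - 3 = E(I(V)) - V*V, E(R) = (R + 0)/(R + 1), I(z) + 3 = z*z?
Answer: 234256/529 ≈ 442.83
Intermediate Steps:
I(z) = -3 + z² (I(z) = -3 + z*z = -3 + z²)
E(R) = R/(1 + R)
d(V) = 3 - V² + (-3 + V²)/(-2 + V²) (d(V) = 3 + ((-3 + V²)/(1 + (-3 + V²)) - V*V) = 3 + ((-3 + V²)/(-2 + V²) - V²) = 3 + (-V² + (-3 + V²)/(-2 + V²)) = 3 - V² + (-3 + V²)/(-2 + V²))
(-1*(-1)*0 + d(-5))² = (-1*(-1)*0 + (-9 - 1*(-5)⁴ + 6*(-5)²)/(-2 + (-5)²))² = (1*0 + (-9 - 1*625 + 6*25)/(-2 + 25))² = (0 + (-9 - 625 + 150)/23)² = (0 + (1/23)*(-484))² = (0 - 484/23)² = (-484/23)² = 234256/529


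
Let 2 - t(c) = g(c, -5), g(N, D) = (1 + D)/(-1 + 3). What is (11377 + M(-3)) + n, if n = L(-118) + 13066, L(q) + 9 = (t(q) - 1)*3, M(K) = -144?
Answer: 24299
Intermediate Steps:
g(N, D) = 1/2 + D/2 (g(N, D) = (1 + D)/2 = (1 + D)*(1/2) = 1/2 + D/2)
t(c) = 4 (t(c) = 2 - (1/2 + (1/2)*(-5)) = 2 - (1/2 - 5/2) = 2 - 1*(-2) = 2 + 2 = 4)
L(q) = 0 (L(q) = -9 + (4 - 1)*3 = -9 + 3*3 = -9 + 9 = 0)
n = 13066 (n = 0 + 13066 = 13066)
(11377 + M(-3)) + n = (11377 - 144) + 13066 = 11233 + 13066 = 24299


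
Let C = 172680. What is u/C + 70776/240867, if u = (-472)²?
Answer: 305013488/192559785 ≈ 1.5840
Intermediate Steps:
u = 222784
u/C + 70776/240867 = 222784/172680 + 70776/240867 = 222784*(1/172680) + 70776*(1/240867) = 27848/21585 + 7864/26763 = 305013488/192559785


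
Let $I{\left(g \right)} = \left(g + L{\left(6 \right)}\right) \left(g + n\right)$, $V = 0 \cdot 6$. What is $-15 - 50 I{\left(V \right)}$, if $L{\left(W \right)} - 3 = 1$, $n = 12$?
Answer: $-2415$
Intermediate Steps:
$L{\left(W \right)} = 4$ ($L{\left(W \right)} = 3 + 1 = 4$)
$V = 0$
$I{\left(g \right)} = \left(4 + g\right) \left(12 + g\right)$ ($I{\left(g \right)} = \left(g + 4\right) \left(g + 12\right) = \left(4 + g\right) \left(12 + g\right)$)
$-15 - 50 I{\left(V \right)} = -15 - 50 \left(48 + 0^{2} + 16 \cdot 0\right) = -15 - 50 \left(48 + 0 + 0\right) = -15 - 2400 = -2415$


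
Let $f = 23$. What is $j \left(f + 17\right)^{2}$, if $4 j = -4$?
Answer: $-1600$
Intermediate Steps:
$j = -1$ ($j = \frac{1}{4} \left(-4\right) = -1$)
$j \left(f + 17\right)^{2} = - \left(23 + 17\right)^{2} = - 40^{2} = \left(-1\right) 1600 = -1600$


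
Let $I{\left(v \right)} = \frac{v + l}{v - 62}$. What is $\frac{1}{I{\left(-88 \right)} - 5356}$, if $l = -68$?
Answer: $- \frac{25}{133874} \approx -0.00018674$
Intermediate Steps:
$I{\left(v \right)} = \frac{-68 + v}{-62 + v}$ ($I{\left(v \right)} = \frac{v - 68}{v - 62} = \frac{-68 + v}{-62 + v}$)
$\frac{1}{I{\left(-88 \right)} - 5356} = \frac{1}{\frac{-68 - 88}{-62 - 88} - 5356} = \frac{1}{\frac{1}{-150} \left(-156\right) - 5356} = \frac{1}{\left(- \frac{1}{150}\right) \left(-156\right) - 5356} = \frac{1}{\frac{26}{25} - 5356} = \frac{1}{- \frac{133874}{25}} = - \frac{25}{133874}$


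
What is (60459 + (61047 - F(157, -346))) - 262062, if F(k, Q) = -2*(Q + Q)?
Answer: -141940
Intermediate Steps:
F(k, Q) = -4*Q
(60459 + (61047 - F(157, -346))) - 262062 = (60459 + (61047 - (-4)*(-346))) - 262062 = (60459 + (61047 - 1*1384)) - 262062 = (60459 + (61047 - 1384)) - 262062 = (60459 + 59663) - 262062 = 120122 - 262062 = -141940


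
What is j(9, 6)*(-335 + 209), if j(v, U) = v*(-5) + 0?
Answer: 5670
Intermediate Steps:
j(v, U) = -5*v (j(v, U) = -5*v + 0 = -5*v)
j(9, 6)*(-335 + 209) = (-5*9)*(-335 + 209) = -45*(-126) = 5670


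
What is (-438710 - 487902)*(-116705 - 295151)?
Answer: 381630711872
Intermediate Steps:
(-438710 - 487902)*(-116705 - 295151) = -926612*(-411856) = 381630711872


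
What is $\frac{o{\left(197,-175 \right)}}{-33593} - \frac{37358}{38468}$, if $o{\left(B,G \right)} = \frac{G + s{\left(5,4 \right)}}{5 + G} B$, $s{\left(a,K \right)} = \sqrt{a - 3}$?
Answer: $- \frac{766680801}{784583711} + \frac{197 \sqrt{2}}{5710810} \approx -0.97713$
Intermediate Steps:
$s{\left(a,K \right)} = \sqrt{-3 + a}$
$o{\left(B,G \right)} = \frac{B \left(G + \sqrt{2}\right)}{5 + G}$ ($o{\left(B,G \right)} = \frac{G + \sqrt{-3 + 5}}{5 + G} B = \frac{G + \sqrt{2}}{5 + G} B = \frac{B \left(G + \sqrt{2}\right)}{5 + G}$)
$\frac{o{\left(197,-175 \right)}}{-33593} - \frac{37358}{38468} = \frac{197 \frac{1}{5 - 175} \left(-175 + \sqrt{2}\right)}{-33593} - \frac{37358}{38468} = \frac{197 \left(-175 + \sqrt{2}\right)}{-170} \left(- \frac{1}{33593}\right) - \frac{18679}{19234} = 197 \left(- \frac{1}{170}\right) \left(-175 + \sqrt{2}\right) \left(- \frac{1}{33593}\right) - \frac{18679}{19234} = \left(\frac{6895}{34} - \frac{197 \sqrt{2}}{170}\right) \left(- \frac{1}{33593}\right) - \frac{18679}{19234} = \left(- \frac{985}{163166} + \frac{197 \sqrt{2}}{5710810}\right) - \frac{18679}{19234} = - \frac{766680801}{784583711} + \frac{197 \sqrt{2}}{5710810}$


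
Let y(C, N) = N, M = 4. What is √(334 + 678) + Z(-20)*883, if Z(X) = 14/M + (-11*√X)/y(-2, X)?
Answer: 6181/2 + 2*√253 + 9713*I*√5/10 ≈ 3122.3 + 2171.9*I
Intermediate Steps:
Z(X) = 7/2 - 11/√X (Z(X) = 14/4 + (-11*√X)/X = 14*(¼) - 11/√X = 7/2 - 11/√X)
√(334 + 678) + Z(-20)*883 = √(334 + 678) + (7/2 - (-11)*I*√5/10)*883 = √1012 + (7/2 - (-11)*I*√5/10)*883 = 2*√253 + (7/2 + 11*I*√5/10)*883 = 2*√253 + (6181/2 + 9713*I*√5/10) = 6181/2 + 2*√253 + 9713*I*√5/10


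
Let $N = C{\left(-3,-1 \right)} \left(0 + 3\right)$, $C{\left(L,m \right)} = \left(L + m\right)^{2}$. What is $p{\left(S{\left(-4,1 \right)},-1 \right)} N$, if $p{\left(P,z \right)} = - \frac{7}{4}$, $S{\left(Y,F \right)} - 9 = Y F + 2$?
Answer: $-84$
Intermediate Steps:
$S{\left(Y,F \right)} = 11 + F Y$ ($S{\left(Y,F \right)} = 9 + \left(Y F + 2\right) = 9 + \left(F Y + 2\right) = 9 + \left(2 + F Y\right) = 11 + F Y$)
$N = 48$ ($N = \left(-3 - 1\right)^{2} \left(0 + 3\right) = \left(-4\right)^{2} \cdot 3 = 16 \cdot 3 = 48$)
$p{\left(P,z \right)} = - \frac{7}{4}$ ($p{\left(P,z \right)} = \left(-7\right) \frac{1}{4} = - \frac{7}{4}$)
$p{\left(S{\left(-4,1 \right)},-1 \right)} N = \left(- \frac{7}{4}\right) 48 = -84$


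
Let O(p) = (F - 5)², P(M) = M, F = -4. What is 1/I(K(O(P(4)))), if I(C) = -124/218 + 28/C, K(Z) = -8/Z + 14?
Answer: 61367/88700 ≈ 0.69185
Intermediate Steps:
O(p) = 81 (O(p) = (-4 - 5)² = (-9)² = 81)
K(Z) = 14 - 8/Z
I(C) = -62/109 + 28/C (I(C) = -124*1/218 + 28/C = -62/109 + 28/C)
1/I(K(O(P(4)))) = 1/(-62/109 + 28/(14 - 8/81)) = 1/(-62/109 + 28/(1126/81)) = 1/(-62/109 + 28*(81/1126)) = 1/(-62/109 + 1134/563) = 1/(88700/61367) = 61367/88700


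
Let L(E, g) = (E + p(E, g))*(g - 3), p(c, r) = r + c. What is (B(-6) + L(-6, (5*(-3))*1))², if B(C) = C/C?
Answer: 237169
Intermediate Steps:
p(c, r) = c + r
B(C) = 1
L(E, g) = (-3 + g)*(g + 2*E) (L(E, g) = (E + (E + g))*(g - 3) = (g + 2*E)*(-3 + g) = (-3 + g)*(g + 2*E))
(B(-6) + L(-6, (5*(-3))*1))² = (1 + (-6*(-6) - 3*5*(-3) - 6*5*(-3) + ((5*(-3))*1)*(-6 + (5*(-3))*1)))² = (1 + (36 - (-45) - (-90) + (-15*1)*(-6 - 15*1)))² = (1 + (36 - 3*(-15) - 6*(-15) - 15*(-6 - 15)))² = (1 + (36 + 45 + 90 - 15*(-21)))² = (1 + (36 + 45 + 90 + 315))² = (1 + 486)² = 487² = 237169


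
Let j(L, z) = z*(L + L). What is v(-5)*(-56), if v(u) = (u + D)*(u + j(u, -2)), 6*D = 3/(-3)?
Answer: 4340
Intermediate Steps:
D = -⅙ (D = (3/(-3))/6 = (3*(-⅓))/6 = (⅙)*(-1) = -⅙ ≈ -0.16667)
j(L, z) = 2*L*z (j(L, z) = z*(2*L) = 2*L*z)
v(u) = -3*u*(-⅙ + u) (v(u) = (u - ⅙)*(u + 2*u*(-2)) = (-⅙ + u)*(u - 4*u) = (-⅙ + u)*(-3*u) = -3*u*(-⅙ + u))
v(-5)*(-56) = ((½)*(-5)*(1 - 6*(-5)))*(-56) = ((½)*(-5)*(1 + 30))*(-56) = ((½)*(-5)*31)*(-56) = -155/2*(-56) = 4340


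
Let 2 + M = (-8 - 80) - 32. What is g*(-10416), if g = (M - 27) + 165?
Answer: -166656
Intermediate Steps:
M = -122 (M = -2 + ((-8 - 80) - 32) = -2 + (-88 - 32) = -2 - 120 = -122)
g = 16 (g = (-122 - 27) + 165 = -149 + 165 = 16)
g*(-10416) = 16*(-10416) = -166656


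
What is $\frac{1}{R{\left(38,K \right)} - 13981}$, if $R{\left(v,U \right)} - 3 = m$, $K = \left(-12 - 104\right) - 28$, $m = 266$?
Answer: $- \frac{1}{13712} \approx -7.2929 \cdot 10^{-5}$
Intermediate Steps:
$K = -144$ ($K = -116 - 28 = -144$)
$R{\left(v,U \right)} = 269$ ($R{\left(v,U \right)} = 3 + 266 = 269$)
$\frac{1}{R{\left(38,K \right)} - 13981} = \frac{1}{269 - 13981} = \frac{1}{-13712} = - \frac{1}{13712}$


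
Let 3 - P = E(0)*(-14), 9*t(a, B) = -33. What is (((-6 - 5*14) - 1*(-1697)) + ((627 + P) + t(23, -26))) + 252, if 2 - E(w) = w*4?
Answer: 7582/3 ≈ 2527.3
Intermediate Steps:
t(a, B) = -11/3 (t(a, B) = (⅑)*(-33) = -11/3)
E(w) = 2 - 4*w (E(w) = 2 - w*4 = 2 - 4*w)
P = 31 (P = 3 - (2 - 4*0)*(-14) = 3 - (2 + 0)*(-14) = 3 - 2*(-14) = 3 - 1*(-28) = 3 + 28 = 31)
(((-6 - 5*14) - 1*(-1697)) + ((627 + P) + t(23, -26))) + 252 = (((-6 - 5*14) - 1*(-1697)) + ((627 + 31) - 11/3)) + 252 = (((-6 - 70) + 1697) + (658 - 11/3)) + 252 = ((-76 + 1697) + 1963/3) + 252 = (1621 + 1963/3) + 252 = 6826/3 + 252 = 7582/3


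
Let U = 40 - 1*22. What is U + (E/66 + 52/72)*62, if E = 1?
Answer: 6308/99 ≈ 63.717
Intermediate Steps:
U = 18 (U = 40 - 22 = 18)
U + (E/66 + 52/72)*62 = 18 + (1/66 + 52/72)*62 = 18 + (1*(1/66) + 52*(1/72))*62 = 18 + (1/66 + 13/18)*62 = 18 + (73/99)*62 = 18 + 4526/99 = 6308/99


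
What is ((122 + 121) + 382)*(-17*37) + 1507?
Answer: -391618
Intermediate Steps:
((122 + 121) + 382)*(-17*37) + 1507 = (243 + 382)*(-629) + 1507 = 625*(-629) + 1507 = -393125 + 1507 = -391618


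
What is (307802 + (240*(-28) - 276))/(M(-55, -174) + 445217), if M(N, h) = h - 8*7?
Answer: 300806/444987 ≈ 0.67599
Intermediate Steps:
M(N, h) = -56 + h (M(N, h) = h - 56 = -56 + h)
(307802 + (240*(-28) - 276))/(M(-55, -174) + 445217) = (307802 + (240*(-28) - 276))/((-56 - 174) + 445217) = (307802 + (-6720 - 276))/(-230 + 445217) = (307802 - 6996)/444987 = 300806*(1/444987) = 300806/444987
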